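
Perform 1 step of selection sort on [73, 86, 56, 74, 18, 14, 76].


Initial: [73, 86, 56, 74, 18, 14, 76]
Step 1: min=14 at 5
  Swap: [14, 86, 56, 74, 18, 73, 76]

After 1 step: [14, 86, 56, 74, 18, 73, 76]


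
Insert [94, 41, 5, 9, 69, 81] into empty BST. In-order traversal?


Insert 94: root
Insert 41: L from 94
Insert 5: L from 94 -> L from 41
Insert 9: L from 94 -> L from 41 -> R from 5
Insert 69: L from 94 -> R from 41
Insert 81: L from 94 -> R from 41 -> R from 69

In-order: [5, 9, 41, 69, 81, 94]


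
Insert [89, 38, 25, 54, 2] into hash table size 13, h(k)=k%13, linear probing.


Insert 89: h=11 -> slot 11
Insert 38: h=12 -> slot 12
Insert 25: h=12, 1 probes -> slot 0
Insert 54: h=2 -> slot 2
Insert 2: h=2, 1 probes -> slot 3

Table: [25, None, 54, 2, None, None, None, None, None, None, None, 89, 38]


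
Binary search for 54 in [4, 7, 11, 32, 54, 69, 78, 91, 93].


Step 1: lo=0, hi=8, mid=4, val=54

Found at index 4


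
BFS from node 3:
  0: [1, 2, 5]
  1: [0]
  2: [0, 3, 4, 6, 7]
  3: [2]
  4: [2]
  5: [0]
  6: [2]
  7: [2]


Visit 3, enqueue [2]
Visit 2, enqueue [0, 4, 6, 7]
Visit 0, enqueue [1, 5]
Visit 4, enqueue []
Visit 6, enqueue []
Visit 7, enqueue []
Visit 1, enqueue []
Visit 5, enqueue []

BFS order: [3, 2, 0, 4, 6, 7, 1, 5]


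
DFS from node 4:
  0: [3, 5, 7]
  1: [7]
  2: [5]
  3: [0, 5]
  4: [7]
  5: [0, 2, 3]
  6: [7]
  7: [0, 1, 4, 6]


Visit 4, push [7]
Visit 7, push [6, 1, 0]
Visit 0, push [5, 3]
Visit 3, push [5]
Visit 5, push [2]
Visit 2, push []
Visit 1, push []
Visit 6, push []

DFS order: [4, 7, 0, 3, 5, 2, 1, 6]


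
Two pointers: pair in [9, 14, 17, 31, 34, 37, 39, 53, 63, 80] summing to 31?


lo=0(9)+hi=9(80)=89
lo=0(9)+hi=8(63)=72
lo=0(9)+hi=7(53)=62
lo=0(9)+hi=6(39)=48
lo=0(9)+hi=5(37)=46
lo=0(9)+hi=4(34)=43
lo=0(9)+hi=3(31)=40
lo=0(9)+hi=2(17)=26
lo=1(14)+hi=2(17)=31

Yes: 14+17=31


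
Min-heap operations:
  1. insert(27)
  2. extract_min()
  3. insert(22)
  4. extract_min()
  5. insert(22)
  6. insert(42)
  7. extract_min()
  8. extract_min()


insert(27) -> [27]
extract_min()->27, []
insert(22) -> [22]
extract_min()->22, []
insert(22) -> [22]
insert(42) -> [22, 42]
extract_min()->22, [42]
extract_min()->42, []

Final heap: []


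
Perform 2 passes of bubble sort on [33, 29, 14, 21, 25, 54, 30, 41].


Initial: [33, 29, 14, 21, 25, 54, 30, 41]
Pass 1: [29, 14, 21, 25, 33, 30, 41, 54] (6 swaps)
Pass 2: [14, 21, 25, 29, 30, 33, 41, 54] (4 swaps)

After 2 passes: [14, 21, 25, 29, 30, 33, 41, 54]


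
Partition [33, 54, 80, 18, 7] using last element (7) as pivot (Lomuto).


Pivot: 7
Place pivot at 0: [7, 54, 80, 18, 33]

Partitioned: [7, 54, 80, 18, 33]


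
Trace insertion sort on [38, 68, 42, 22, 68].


Initial: [38, 68, 42, 22, 68]
Insert 68: [38, 68, 42, 22, 68]
Insert 42: [38, 42, 68, 22, 68]
Insert 22: [22, 38, 42, 68, 68]
Insert 68: [22, 38, 42, 68, 68]

Sorted: [22, 38, 42, 68, 68]


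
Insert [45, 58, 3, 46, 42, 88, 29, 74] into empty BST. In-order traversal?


Insert 45: root
Insert 58: R from 45
Insert 3: L from 45
Insert 46: R from 45 -> L from 58
Insert 42: L from 45 -> R from 3
Insert 88: R from 45 -> R from 58
Insert 29: L from 45 -> R from 3 -> L from 42
Insert 74: R from 45 -> R from 58 -> L from 88

In-order: [3, 29, 42, 45, 46, 58, 74, 88]


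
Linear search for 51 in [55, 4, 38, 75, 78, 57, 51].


i=0: 55!=51
i=1: 4!=51
i=2: 38!=51
i=3: 75!=51
i=4: 78!=51
i=5: 57!=51
i=6: 51==51 found!

Found at 6, 7 comps


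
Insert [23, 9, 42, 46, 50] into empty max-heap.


Insert 23: [23]
Insert 9: [23, 9]
Insert 42: [42, 9, 23]
Insert 46: [46, 42, 23, 9]
Insert 50: [50, 46, 23, 9, 42]

Final heap: [50, 46, 23, 9, 42]


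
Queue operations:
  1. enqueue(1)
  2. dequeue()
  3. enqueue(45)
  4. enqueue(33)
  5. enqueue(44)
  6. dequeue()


enqueue(1) -> [1]
dequeue()->1, []
enqueue(45) -> [45]
enqueue(33) -> [45, 33]
enqueue(44) -> [45, 33, 44]
dequeue()->45, [33, 44]

Final queue: [33, 44]


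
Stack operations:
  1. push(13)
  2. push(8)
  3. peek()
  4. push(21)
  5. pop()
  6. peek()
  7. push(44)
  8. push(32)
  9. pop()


push(13) -> [13]
push(8) -> [13, 8]
peek()->8
push(21) -> [13, 8, 21]
pop()->21, [13, 8]
peek()->8
push(44) -> [13, 8, 44]
push(32) -> [13, 8, 44, 32]
pop()->32, [13, 8, 44]

Final stack: [13, 8, 44]


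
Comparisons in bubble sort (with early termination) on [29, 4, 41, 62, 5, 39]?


Algorithm: bubble sort (with early termination)
Input: [29, 4, 41, 62, 5, 39]
Sorted: [4, 5, 29, 39, 41, 62]

14


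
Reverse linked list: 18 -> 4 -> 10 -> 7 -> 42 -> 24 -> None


Step 1: curr=18, set curr.next=prev(None) | reversed so far: 18
Step 2: curr=4, set curr.next=prev(18) | reversed so far: 4 -> 18
Step 3: curr=10, set curr.next=prev(4) | reversed so far: 10 -> 4 -> 18
Step 4: curr=7, set curr.next=prev(10) | reversed so far: 7 -> 10 -> 4 -> 18
Step 5: curr=42, set curr.next=prev(7) | reversed so far: 42 -> 7 -> 10 -> 4 -> 18
Step 6: curr=24, set curr.next=prev(42) | reversed so far: 24 -> 42 -> 7 -> 10 -> 4 -> 18

24 -> 42 -> 7 -> 10 -> 4 -> 18 -> None


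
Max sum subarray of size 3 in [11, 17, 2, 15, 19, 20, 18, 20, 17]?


[0:3]: 30
[1:4]: 34
[2:5]: 36
[3:6]: 54
[4:7]: 57
[5:8]: 58
[6:9]: 55

Max: 58 at [5:8]


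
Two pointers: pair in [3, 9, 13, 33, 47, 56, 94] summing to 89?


lo=0(3)+hi=6(94)=97
lo=0(3)+hi=5(56)=59
lo=1(9)+hi=5(56)=65
lo=2(13)+hi=5(56)=69
lo=3(33)+hi=5(56)=89

Yes: 33+56=89


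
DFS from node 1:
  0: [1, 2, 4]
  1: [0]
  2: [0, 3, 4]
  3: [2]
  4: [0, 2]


Visit 1, push [0]
Visit 0, push [4, 2]
Visit 2, push [4, 3]
Visit 3, push []
Visit 4, push []

DFS order: [1, 0, 2, 3, 4]


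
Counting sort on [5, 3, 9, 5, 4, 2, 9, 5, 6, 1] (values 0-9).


Input: [5, 3, 9, 5, 4, 2, 9, 5, 6, 1]
Counts: [0, 1, 1, 1, 1, 3, 1, 0, 0, 2]

Sorted: [1, 2, 3, 4, 5, 5, 5, 6, 9, 9]


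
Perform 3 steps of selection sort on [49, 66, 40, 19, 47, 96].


Initial: [49, 66, 40, 19, 47, 96]
Step 1: min=19 at 3
  Swap: [19, 66, 40, 49, 47, 96]
Step 2: min=40 at 2
  Swap: [19, 40, 66, 49, 47, 96]
Step 3: min=47 at 4
  Swap: [19, 40, 47, 49, 66, 96]

After 3 steps: [19, 40, 47, 49, 66, 96]


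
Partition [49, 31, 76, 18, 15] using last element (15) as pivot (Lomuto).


Pivot: 15
Place pivot at 0: [15, 31, 76, 18, 49]

Partitioned: [15, 31, 76, 18, 49]


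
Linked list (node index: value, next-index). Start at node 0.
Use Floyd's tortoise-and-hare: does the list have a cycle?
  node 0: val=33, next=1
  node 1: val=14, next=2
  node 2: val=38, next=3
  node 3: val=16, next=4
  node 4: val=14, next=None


Floyd's tortoise (slow, +1) and hare (fast, +2):
  init: slow=0, fast=0
  step 1: slow=1, fast=2
  step 2: slow=2, fast=4
  step 3: fast -> None, no cycle

Cycle: no


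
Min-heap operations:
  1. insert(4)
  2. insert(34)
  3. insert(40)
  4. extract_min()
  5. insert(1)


insert(4) -> [4]
insert(34) -> [4, 34]
insert(40) -> [4, 34, 40]
extract_min()->4, [34, 40]
insert(1) -> [1, 40, 34]

Final heap: [1, 40, 34]


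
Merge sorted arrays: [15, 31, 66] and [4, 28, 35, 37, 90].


Take 4 from B
Take 15 from A
Take 28 from B
Take 31 from A
Take 35 from B
Take 37 from B
Take 66 from A

Merged: [4, 15, 28, 31, 35, 37, 66, 90]


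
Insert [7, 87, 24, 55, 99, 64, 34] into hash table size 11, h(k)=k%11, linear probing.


Insert 7: h=7 -> slot 7
Insert 87: h=10 -> slot 10
Insert 24: h=2 -> slot 2
Insert 55: h=0 -> slot 0
Insert 99: h=0, 1 probes -> slot 1
Insert 64: h=9 -> slot 9
Insert 34: h=1, 2 probes -> slot 3

Table: [55, 99, 24, 34, None, None, None, 7, None, 64, 87]


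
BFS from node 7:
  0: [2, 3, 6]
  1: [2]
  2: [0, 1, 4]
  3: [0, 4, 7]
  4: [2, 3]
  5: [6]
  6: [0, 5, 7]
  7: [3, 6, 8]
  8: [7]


Visit 7, enqueue [3, 6, 8]
Visit 3, enqueue [0, 4]
Visit 6, enqueue [5]
Visit 8, enqueue []
Visit 0, enqueue [2]
Visit 4, enqueue []
Visit 5, enqueue []
Visit 2, enqueue [1]
Visit 1, enqueue []

BFS order: [7, 3, 6, 8, 0, 4, 5, 2, 1]


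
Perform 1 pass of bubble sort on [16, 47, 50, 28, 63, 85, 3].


Initial: [16, 47, 50, 28, 63, 85, 3]
Pass 1: [16, 47, 28, 50, 63, 3, 85] (2 swaps)

After 1 pass: [16, 47, 28, 50, 63, 3, 85]


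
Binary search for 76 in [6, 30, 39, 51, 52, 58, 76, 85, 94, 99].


Step 1: lo=0, hi=9, mid=4, val=52
Step 2: lo=5, hi=9, mid=7, val=85
Step 3: lo=5, hi=6, mid=5, val=58
Step 4: lo=6, hi=6, mid=6, val=76

Found at index 6


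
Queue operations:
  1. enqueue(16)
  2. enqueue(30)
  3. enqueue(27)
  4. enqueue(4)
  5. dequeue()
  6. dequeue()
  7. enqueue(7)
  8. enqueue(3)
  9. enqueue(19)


enqueue(16) -> [16]
enqueue(30) -> [16, 30]
enqueue(27) -> [16, 30, 27]
enqueue(4) -> [16, 30, 27, 4]
dequeue()->16, [30, 27, 4]
dequeue()->30, [27, 4]
enqueue(7) -> [27, 4, 7]
enqueue(3) -> [27, 4, 7, 3]
enqueue(19) -> [27, 4, 7, 3, 19]

Final queue: [27, 4, 7, 3, 19]


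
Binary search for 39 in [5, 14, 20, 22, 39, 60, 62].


Step 1: lo=0, hi=6, mid=3, val=22
Step 2: lo=4, hi=6, mid=5, val=60
Step 3: lo=4, hi=4, mid=4, val=39

Found at index 4


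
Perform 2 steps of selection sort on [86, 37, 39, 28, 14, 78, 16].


Initial: [86, 37, 39, 28, 14, 78, 16]
Step 1: min=14 at 4
  Swap: [14, 37, 39, 28, 86, 78, 16]
Step 2: min=16 at 6
  Swap: [14, 16, 39, 28, 86, 78, 37]

After 2 steps: [14, 16, 39, 28, 86, 78, 37]


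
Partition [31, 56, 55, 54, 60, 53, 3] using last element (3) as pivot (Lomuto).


Pivot: 3
Place pivot at 0: [3, 56, 55, 54, 60, 53, 31]

Partitioned: [3, 56, 55, 54, 60, 53, 31]


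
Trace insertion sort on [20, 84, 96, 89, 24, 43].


Initial: [20, 84, 96, 89, 24, 43]
Insert 84: [20, 84, 96, 89, 24, 43]
Insert 96: [20, 84, 96, 89, 24, 43]
Insert 89: [20, 84, 89, 96, 24, 43]
Insert 24: [20, 24, 84, 89, 96, 43]
Insert 43: [20, 24, 43, 84, 89, 96]

Sorted: [20, 24, 43, 84, 89, 96]


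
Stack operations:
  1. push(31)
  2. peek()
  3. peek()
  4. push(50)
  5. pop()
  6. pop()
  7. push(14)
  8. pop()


push(31) -> [31]
peek()->31
peek()->31
push(50) -> [31, 50]
pop()->50, [31]
pop()->31, []
push(14) -> [14]
pop()->14, []

Final stack: []


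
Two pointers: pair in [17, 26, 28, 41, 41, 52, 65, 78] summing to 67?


lo=0(17)+hi=7(78)=95
lo=0(17)+hi=6(65)=82
lo=0(17)+hi=5(52)=69
lo=0(17)+hi=4(41)=58
lo=1(26)+hi=4(41)=67

Yes: 26+41=67


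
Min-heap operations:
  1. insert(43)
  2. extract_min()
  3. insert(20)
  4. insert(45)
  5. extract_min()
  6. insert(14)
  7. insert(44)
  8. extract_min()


insert(43) -> [43]
extract_min()->43, []
insert(20) -> [20]
insert(45) -> [20, 45]
extract_min()->20, [45]
insert(14) -> [14, 45]
insert(44) -> [14, 45, 44]
extract_min()->14, [44, 45]

Final heap: [44, 45]


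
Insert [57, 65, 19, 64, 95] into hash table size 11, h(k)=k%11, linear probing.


Insert 57: h=2 -> slot 2
Insert 65: h=10 -> slot 10
Insert 19: h=8 -> slot 8
Insert 64: h=9 -> slot 9
Insert 95: h=7 -> slot 7

Table: [None, None, 57, None, None, None, None, 95, 19, 64, 65]


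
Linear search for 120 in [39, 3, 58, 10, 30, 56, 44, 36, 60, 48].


i=0: 39!=120
i=1: 3!=120
i=2: 58!=120
i=3: 10!=120
i=4: 30!=120
i=5: 56!=120
i=6: 44!=120
i=7: 36!=120
i=8: 60!=120
i=9: 48!=120

Not found, 10 comps


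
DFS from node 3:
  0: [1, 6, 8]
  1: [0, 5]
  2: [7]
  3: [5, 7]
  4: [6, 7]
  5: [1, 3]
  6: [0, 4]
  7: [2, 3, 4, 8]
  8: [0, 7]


Visit 3, push [7, 5]
Visit 5, push [1]
Visit 1, push [0]
Visit 0, push [8, 6]
Visit 6, push [4]
Visit 4, push [7]
Visit 7, push [8, 2]
Visit 2, push []
Visit 8, push []

DFS order: [3, 5, 1, 0, 6, 4, 7, 2, 8]


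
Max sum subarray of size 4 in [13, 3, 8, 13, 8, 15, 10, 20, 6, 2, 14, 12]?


[0:4]: 37
[1:5]: 32
[2:6]: 44
[3:7]: 46
[4:8]: 53
[5:9]: 51
[6:10]: 38
[7:11]: 42
[8:12]: 34

Max: 53 at [4:8]


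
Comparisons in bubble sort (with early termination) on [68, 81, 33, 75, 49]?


Algorithm: bubble sort (with early termination)
Input: [68, 81, 33, 75, 49]
Sorted: [33, 49, 68, 75, 81]

10


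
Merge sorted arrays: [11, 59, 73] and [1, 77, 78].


Take 1 from B
Take 11 from A
Take 59 from A
Take 73 from A

Merged: [1, 11, 59, 73, 77, 78]


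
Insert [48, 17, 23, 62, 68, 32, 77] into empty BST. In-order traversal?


Insert 48: root
Insert 17: L from 48
Insert 23: L from 48 -> R from 17
Insert 62: R from 48
Insert 68: R from 48 -> R from 62
Insert 32: L from 48 -> R from 17 -> R from 23
Insert 77: R from 48 -> R from 62 -> R from 68

In-order: [17, 23, 32, 48, 62, 68, 77]


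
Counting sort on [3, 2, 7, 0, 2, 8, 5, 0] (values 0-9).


Input: [3, 2, 7, 0, 2, 8, 5, 0]
Counts: [2, 0, 2, 1, 0, 1, 0, 1, 1, 0]

Sorted: [0, 0, 2, 2, 3, 5, 7, 8]


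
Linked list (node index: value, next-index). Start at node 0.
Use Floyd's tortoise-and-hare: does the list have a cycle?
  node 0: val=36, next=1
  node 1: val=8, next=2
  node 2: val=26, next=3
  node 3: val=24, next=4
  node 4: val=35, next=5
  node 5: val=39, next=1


Floyd's tortoise (slow, +1) and hare (fast, +2):
  init: slow=0, fast=0
  step 1: slow=1, fast=2
  step 2: slow=2, fast=4
  step 3: slow=3, fast=1
  step 4: slow=4, fast=3
  step 5: slow=5, fast=5
  slow == fast at node 5: cycle detected

Cycle: yes


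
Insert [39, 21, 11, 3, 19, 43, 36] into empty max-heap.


Insert 39: [39]
Insert 21: [39, 21]
Insert 11: [39, 21, 11]
Insert 3: [39, 21, 11, 3]
Insert 19: [39, 21, 11, 3, 19]
Insert 43: [43, 21, 39, 3, 19, 11]
Insert 36: [43, 21, 39, 3, 19, 11, 36]

Final heap: [43, 21, 39, 3, 19, 11, 36]


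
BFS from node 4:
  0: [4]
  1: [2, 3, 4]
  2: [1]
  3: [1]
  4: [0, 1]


Visit 4, enqueue [0, 1]
Visit 0, enqueue []
Visit 1, enqueue [2, 3]
Visit 2, enqueue []
Visit 3, enqueue []

BFS order: [4, 0, 1, 2, 3]


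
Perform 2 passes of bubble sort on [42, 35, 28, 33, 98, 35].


Initial: [42, 35, 28, 33, 98, 35]
Pass 1: [35, 28, 33, 42, 35, 98] (4 swaps)
Pass 2: [28, 33, 35, 35, 42, 98] (3 swaps)

After 2 passes: [28, 33, 35, 35, 42, 98]


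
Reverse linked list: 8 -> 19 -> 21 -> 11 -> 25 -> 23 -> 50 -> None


Step 1: curr=8, set curr.next=prev(None) | reversed so far: 8
Step 2: curr=19, set curr.next=prev(8) | reversed so far: 19 -> 8
Step 3: curr=21, set curr.next=prev(19) | reversed so far: 21 -> 19 -> 8
Step 4: curr=11, set curr.next=prev(21) | reversed so far: 11 -> 21 -> 19 -> 8
Step 5: curr=25, set curr.next=prev(11) | reversed so far: 25 -> 11 -> 21 -> 19 -> 8
Step 6: curr=23, set curr.next=prev(25) | reversed so far: 23 -> 25 -> 11 -> 21 -> 19 -> 8
Step 7: curr=50, set curr.next=prev(23) | reversed so far: 50 -> 23 -> 25 -> 11 -> 21 -> 19 -> 8

50 -> 23 -> 25 -> 11 -> 21 -> 19 -> 8 -> None


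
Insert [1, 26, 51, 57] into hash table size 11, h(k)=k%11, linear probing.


Insert 1: h=1 -> slot 1
Insert 26: h=4 -> slot 4
Insert 51: h=7 -> slot 7
Insert 57: h=2 -> slot 2

Table: [None, 1, 57, None, 26, None, None, 51, None, None, None]


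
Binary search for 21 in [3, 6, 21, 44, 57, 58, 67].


Step 1: lo=0, hi=6, mid=3, val=44
Step 2: lo=0, hi=2, mid=1, val=6
Step 3: lo=2, hi=2, mid=2, val=21

Found at index 2


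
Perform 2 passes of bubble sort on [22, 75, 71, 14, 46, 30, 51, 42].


Initial: [22, 75, 71, 14, 46, 30, 51, 42]
Pass 1: [22, 71, 14, 46, 30, 51, 42, 75] (6 swaps)
Pass 2: [22, 14, 46, 30, 51, 42, 71, 75] (5 swaps)

After 2 passes: [22, 14, 46, 30, 51, 42, 71, 75]


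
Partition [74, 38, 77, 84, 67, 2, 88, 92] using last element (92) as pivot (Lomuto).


Pivot: 92
  74 <= 92: advance i (no swap)
  38 <= 92: advance i (no swap)
  77 <= 92: advance i (no swap)
  84 <= 92: advance i (no swap)
  67 <= 92: advance i (no swap)
  2 <= 92: advance i (no swap)
  88 <= 92: advance i (no swap)
Place pivot at 7: [74, 38, 77, 84, 67, 2, 88, 92]

Partitioned: [74, 38, 77, 84, 67, 2, 88, 92]


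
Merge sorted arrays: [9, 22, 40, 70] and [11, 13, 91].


Take 9 from A
Take 11 from B
Take 13 from B
Take 22 from A
Take 40 from A
Take 70 from A

Merged: [9, 11, 13, 22, 40, 70, 91]


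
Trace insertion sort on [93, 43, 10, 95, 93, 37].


Initial: [93, 43, 10, 95, 93, 37]
Insert 43: [43, 93, 10, 95, 93, 37]
Insert 10: [10, 43, 93, 95, 93, 37]
Insert 95: [10, 43, 93, 95, 93, 37]
Insert 93: [10, 43, 93, 93, 95, 37]
Insert 37: [10, 37, 43, 93, 93, 95]

Sorted: [10, 37, 43, 93, 93, 95]


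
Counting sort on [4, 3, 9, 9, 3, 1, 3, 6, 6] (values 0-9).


Input: [4, 3, 9, 9, 3, 1, 3, 6, 6]
Counts: [0, 1, 0, 3, 1, 0, 2, 0, 0, 2]

Sorted: [1, 3, 3, 3, 4, 6, 6, 9, 9]


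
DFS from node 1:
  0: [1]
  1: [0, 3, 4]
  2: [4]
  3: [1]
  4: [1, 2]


Visit 1, push [4, 3, 0]
Visit 0, push []
Visit 3, push []
Visit 4, push [2]
Visit 2, push []

DFS order: [1, 0, 3, 4, 2]


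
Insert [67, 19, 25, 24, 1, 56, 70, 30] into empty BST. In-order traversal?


Insert 67: root
Insert 19: L from 67
Insert 25: L from 67 -> R from 19
Insert 24: L from 67 -> R from 19 -> L from 25
Insert 1: L from 67 -> L from 19
Insert 56: L from 67 -> R from 19 -> R from 25
Insert 70: R from 67
Insert 30: L from 67 -> R from 19 -> R from 25 -> L from 56

In-order: [1, 19, 24, 25, 30, 56, 67, 70]


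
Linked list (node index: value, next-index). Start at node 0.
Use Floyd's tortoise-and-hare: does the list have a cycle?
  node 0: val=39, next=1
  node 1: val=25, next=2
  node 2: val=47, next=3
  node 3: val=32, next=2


Floyd's tortoise (slow, +1) and hare (fast, +2):
  init: slow=0, fast=0
  step 1: slow=1, fast=2
  step 2: slow=2, fast=2
  slow == fast at node 2: cycle detected

Cycle: yes


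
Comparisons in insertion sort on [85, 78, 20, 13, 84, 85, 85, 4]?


Algorithm: insertion sort
Input: [85, 78, 20, 13, 84, 85, 85, 4]
Sorted: [4, 13, 20, 78, 84, 85, 85, 85]

17


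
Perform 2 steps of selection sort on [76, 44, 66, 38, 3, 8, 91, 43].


Initial: [76, 44, 66, 38, 3, 8, 91, 43]
Step 1: min=3 at 4
  Swap: [3, 44, 66, 38, 76, 8, 91, 43]
Step 2: min=8 at 5
  Swap: [3, 8, 66, 38, 76, 44, 91, 43]

After 2 steps: [3, 8, 66, 38, 76, 44, 91, 43]


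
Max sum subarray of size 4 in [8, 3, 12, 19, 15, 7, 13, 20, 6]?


[0:4]: 42
[1:5]: 49
[2:6]: 53
[3:7]: 54
[4:8]: 55
[5:9]: 46

Max: 55 at [4:8]


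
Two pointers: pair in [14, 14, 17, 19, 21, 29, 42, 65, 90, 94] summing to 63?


lo=0(14)+hi=9(94)=108
lo=0(14)+hi=8(90)=104
lo=0(14)+hi=7(65)=79
lo=0(14)+hi=6(42)=56
lo=1(14)+hi=6(42)=56
lo=2(17)+hi=6(42)=59
lo=3(19)+hi=6(42)=61
lo=4(21)+hi=6(42)=63

Yes: 21+42=63


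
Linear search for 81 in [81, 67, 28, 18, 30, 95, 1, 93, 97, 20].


i=0: 81==81 found!

Found at 0, 1 comps


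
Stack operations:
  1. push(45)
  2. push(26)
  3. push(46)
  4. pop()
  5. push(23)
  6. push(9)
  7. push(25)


push(45) -> [45]
push(26) -> [45, 26]
push(46) -> [45, 26, 46]
pop()->46, [45, 26]
push(23) -> [45, 26, 23]
push(9) -> [45, 26, 23, 9]
push(25) -> [45, 26, 23, 9, 25]

Final stack: [45, 26, 23, 9, 25]


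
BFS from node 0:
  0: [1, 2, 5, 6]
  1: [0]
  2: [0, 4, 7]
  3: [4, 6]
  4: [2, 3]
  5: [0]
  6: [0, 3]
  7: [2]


Visit 0, enqueue [1, 2, 5, 6]
Visit 1, enqueue []
Visit 2, enqueue [4, 7]
Visit 5, enqueue []
Visit 6, enqueue [3]
Visit 4, enqueue []
Visit 7, enqueue []
Visit 3, enqueue []

BFS order: [0, 1, 2, 5, 6, 4, 7, 3]


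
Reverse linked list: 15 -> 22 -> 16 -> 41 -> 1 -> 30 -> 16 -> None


Step 1: curr=15, set curr.next=prev(None) | reversed so far: 15
Step 2: curr=22, set curr.next=prev(15) | reversed so far: 22 -> 15
Step 3: curr=16, set curr.next=prev(22) | reversed so far: 16 -> 22 -> 15
Step 4: curr=41, set curr.next=prev(16) | reversed so far: 41 -> 16 -> 22 -> 15
Step 5: curr=1, set curr.next=prev(41) | reversed so far: 1 -> 41 -> 16 -> 22 -> 15
Step 6: curr=30, set curr.next=prev(1) | reversed so far: 30 -> 1 -> 41 -> 16 -> 22 -> 15
Step 7: curr=16, set curr.next=prev(30) | reversed so far: 16 -> 30 -> 1 -> 41 -> 16 -> 22 -> 15

16 -> 30 -> 1 -> 41 -> 16 -> 22 -> 15 -> None


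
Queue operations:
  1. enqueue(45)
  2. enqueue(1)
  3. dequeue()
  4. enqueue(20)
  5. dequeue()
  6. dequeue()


enqueue(45) -> [45]
enqueue(1) -> [45, 1]
dequeue()->45, [1]
enqueue(20) -> [1, 20]
dequeue()->1, [20]
dequeue()->20, []

Final queue: []


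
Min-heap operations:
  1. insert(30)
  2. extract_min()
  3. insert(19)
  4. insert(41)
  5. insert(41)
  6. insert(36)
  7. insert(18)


insert(30) -> [30]
extract_min()->30, []
insert(19) -> [19]
insert(41) -> [19, 41]
insert(41) -> [19, 41, 41]
insert(36) -> [19, 36, 41, 41]
insert(18) -> [18, 19, 41, 41, 36]

Final heap: [18, 19, 41, 41, 36]


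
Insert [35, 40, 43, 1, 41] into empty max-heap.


Insert 35: [35]
Insert 40: [40, 35]
Insert 43: [43, 35, 40]
Insert 1: [43, 35, 40, 1]
Insert 41: [43, 41, 40, 1, 35]

Final heap: [43, 41, 40, 1, 35]


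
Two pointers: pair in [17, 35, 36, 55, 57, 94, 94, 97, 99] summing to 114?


lo=0(17)+hi=8(99)=116
lo=0(17)+hi=7(97)=114

Yes: 17+97=114


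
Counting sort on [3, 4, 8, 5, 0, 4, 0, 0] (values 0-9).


Input: [3, 4, 8, 5, 0, 4, 0, 0]
Counts: [3, 0, 0, 1, 2, 1, 0, 0, 1, 0]

Sorted: [0, 0, 0, 3, 4, 4, 5, 8]


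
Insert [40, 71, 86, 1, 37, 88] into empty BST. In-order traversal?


Insert 40: root
Insert 71: R from 40
Insert 86: R from 40 -> R from 71
Insert 1: L from 40
Insert 37: L from 40 -> R from 1
Insert 88: R from 40 -> R from 71 -> R from 86

In-order: [1, 37, 40, 71, 86, 88]


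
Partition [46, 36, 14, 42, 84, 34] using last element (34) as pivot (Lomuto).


Pivot: 34
  14 <= 34: swap -> [14, 36, 46, 42, 84, 34]
Place pivot at 1: [14, 34, 46, 42, 84, 36]

Partitioned: [14, 34, 46, 42, 84, 36]


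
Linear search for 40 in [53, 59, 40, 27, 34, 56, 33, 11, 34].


i=0: 53!=40
i=1: 59!=40
i=2: 40==40 found!

Found at 2, 3 comps


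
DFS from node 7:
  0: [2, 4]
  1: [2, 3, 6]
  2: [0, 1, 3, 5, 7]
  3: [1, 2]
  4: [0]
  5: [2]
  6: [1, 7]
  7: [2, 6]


Visit 7, push [6, 2]
Visit 2, push [5, 3, 1, 0]
Visit 0, push [4]
Visit 4, push []
Visit 1, push [6, 3]
Visit 3, push []
Visit 6, push []
Visit 5, push []

DFS order: [7, 2, 0, 4, 1, 3, 6, 5]


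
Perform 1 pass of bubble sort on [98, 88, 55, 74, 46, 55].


Initial: [98, 88, 55, 74, 46, 55]
Pass 1: [88, 55, 74, 46, 55, 98] (5 swaps)

After 1 pass: [88, 55, 74, 46, 55, 98]


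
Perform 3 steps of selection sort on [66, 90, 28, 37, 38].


Initial: [66, 90, 28, 37, 38]
Step 1: min=28 at 2
  Swap: [28, 90, 66, 37, 38]
Step 2: min=37 at 3
  Swap: [28, 37, 66, 90, 38]
Step 3: min=38 at 4
  Swap: [28, 37, 38, 90, 66]

After 3 steps: [28, 37, 38, 90, 66]


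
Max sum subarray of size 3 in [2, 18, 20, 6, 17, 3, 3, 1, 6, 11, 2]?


[0:3]: 40
[1:4]: 44
[2:5]: 43
[3:6]: 26
[4:7]: 23
[5:8]: 7
[6:9]: 10
[7:10]: 18
[8:11]: 19

Max: 44 at [1:4]


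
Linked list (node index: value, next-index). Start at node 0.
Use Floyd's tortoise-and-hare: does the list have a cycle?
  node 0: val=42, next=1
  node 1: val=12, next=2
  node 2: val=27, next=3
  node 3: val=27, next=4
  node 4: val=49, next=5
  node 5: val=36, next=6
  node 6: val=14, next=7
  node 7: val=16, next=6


Floyd's tortoise (slow, +1) and hare (fast, +2):
  init: slow=0, fast=0
  step 1: slow=1, fast=2
  step 2: slow=2, fast=4
  step 3: slow=3, fast=6
  step 4: slow=4, fast=6
  step 5: slow=5, fast=6
  step 6: slow=6, fast=6
  slow == fast at node 6: cycle detected

Cycle: yes


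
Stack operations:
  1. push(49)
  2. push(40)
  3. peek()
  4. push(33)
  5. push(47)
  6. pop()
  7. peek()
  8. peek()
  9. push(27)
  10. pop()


push(49) -> [49]
push(40) -> [49, 40]
peek()->40
push(33) -> [49, 40, 33]
push(47) -> [49, 40, 33, 47]
pop()->47, [49, 40, 33]
peek()->33
peek()->33
push(27) -> [49, 40, 33, 27]
pop()->27, [49, 40, 33]

Final stack: [49, 40, 33]


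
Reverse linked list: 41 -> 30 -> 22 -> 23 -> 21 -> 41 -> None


Step 1: curr=41, set curr.next=prev(None) | reversed so far: 41
Step 2: curr=30, set curr.next=prev(41) | reversed so far: 30 -> 41
Step 3: curr=22, set curr.next=prev(30) | reversed so far: 22 -> 30 -> 41
Step 4: curr=23, set curr.next=prev(22) | reversed so far: 23 -> 22 -> 30 -> 41
Step 5: curr=21, set curr.next=prev(23) | reversed so far: 21 -> 23 -> 22 -> 30 -> 41
Step 6: curr=41, set curr.next=prev(21) | reversed so far: 41 -> 21 -> 23 -> 22 -> 30 -> 41

41 -> 21 -> 23 -> 22 -> 30 -> 41 -> None


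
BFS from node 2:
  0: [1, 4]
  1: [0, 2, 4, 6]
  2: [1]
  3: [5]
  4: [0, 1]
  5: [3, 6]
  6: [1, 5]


Visit 2, enqueue [1]
Visit 1, enqueue [0, 4, 6]
Visit 0, enqueue []
Visit 4, enqueue []
Visit 6, enqueue [5]
Visit 5, enqueue [3]
Visit 3, enqueue []

BFS order: [2, 1, 0, 4, 6, 5, 3]


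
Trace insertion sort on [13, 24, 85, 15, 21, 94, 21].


Initial: [13, 24, 85, 15, 21, 94, 21]
Insert 24: [13, 24, 85, 15, 21, 94, 21]
Insert 85: [13, 24, 85, 15, 21, 94, 21]
Insert 15: [13, 15, 24, 85, 21, 94, 21]
Insert 21: [13, 15, 21, 24, 85, 94, 21]
Insert 94: [13, 15, 21, 24, 85, 94, 21]
Insert 21: [13, 15, 21, 21, 24, 85, 94]

Sorted: [13, 15, 21, 21, 24, 85, 94]


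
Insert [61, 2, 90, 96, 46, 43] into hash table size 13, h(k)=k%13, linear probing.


Insert 61: h=9 -> slot 9
Insert 2: h=2 -> slot 2
Insert 90: h=12 -> slot 12
Insert 96: h=5 -> slot 5
Insert 46: h=7 -> slot 7
Insert 43: h=4 -> slot 4

Table: [None, None, 2, None, 43, 96, None, 46, None, 61, None, None, 90]


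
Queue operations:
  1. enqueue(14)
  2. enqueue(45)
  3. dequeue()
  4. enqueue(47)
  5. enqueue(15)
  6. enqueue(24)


enqueue(14) -> [14]
enqueue(45) -> [14, 45]
dequeue()->14, [45]
enqueue(47) -> [45, 47]
enqueue(15) -> [45, 47, 15]
enqueue(24) -> [45, 47, 15, 24]

Final queue: [45, 47, 15, 24]


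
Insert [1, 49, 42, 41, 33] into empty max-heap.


Insert 1: [1]
Insert 49: [49, 1]
Insert 42: [49, 1, 42]
Insert 41: [49, 41, 42, 1]
Insert 33: [49, 41, 42, 1, 33]

Final heap: [49, 41, 42, 1, 33]


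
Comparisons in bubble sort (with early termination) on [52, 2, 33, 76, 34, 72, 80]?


Algorithm: bubble sort (with early termination)
Input: [52, 2, 33, 76, 34, 72, 80]
Sorted: [2, 33, 34, 52, 72, 76, 80]

15


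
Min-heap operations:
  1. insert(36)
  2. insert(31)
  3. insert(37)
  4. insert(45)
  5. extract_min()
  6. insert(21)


insert(36) -> [36]
insert(31) -> [31, 36]
insert(37) -> [31, 36, 37]
insert(45) -> [31, 36, 37, 45]
extract_min()->31, [36, 45, 37]
insert(21) -> [21, 36, 37, 45]

Final heap: [21, 36, 37, 45]


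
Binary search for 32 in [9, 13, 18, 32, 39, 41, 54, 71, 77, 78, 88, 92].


Step 1: lo=0, hi=11, mid=5, val=41
Step 2: lo=0, hi=4, mid=2, val=18
Step 3: lo=3, hi=4, mid=3, val=32

Found at index 3


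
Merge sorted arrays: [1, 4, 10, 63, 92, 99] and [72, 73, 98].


Take 1 from A
Take 4 from A
Take 10 from A
Take 63 from A
Take 72 from B
Take 73 from B
Take 92 from A
Take 98 from B

Merged: [1, 4, 10, 63, 72, 73, 92, 98, 99]


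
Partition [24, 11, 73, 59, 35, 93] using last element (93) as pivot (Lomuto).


Pivot: 93
  24 <= 93: advance i (no swap)
  11 <= 93: advance i (no swap)
  73 <= 93: advance i (no swap)
  59 <= 93: advance i (no swap)
  35 <= 93: advance i (no swap)
Place pivot at 5: [24, 11, 73, 59, 35, 93]

Partitioned: [24, 11, 73, 59, 35, 93]


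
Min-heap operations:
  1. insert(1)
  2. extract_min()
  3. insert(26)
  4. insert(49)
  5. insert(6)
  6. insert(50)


insert(1) -> [1]
extract_min()->1, []
insert(26) -> [26]
insert(49) -> [26, 49]
insert(6) -> [6, 49, 26]
insert(50) -> [6, 49, 26, 50]

Final heap: [6, 49, 26, 50]


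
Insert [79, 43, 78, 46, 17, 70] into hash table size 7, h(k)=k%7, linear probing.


Insert 79: h=2 -> slot 2
Insert 43: h=1 -> slot 1
Insert 78: h=1, 2 probes -> slot 3
Insert 46: h=4 -> slot 4
Insert 17: h=3, 2 probes -> slot 5
Insert 70: h=0 -> slot 0

Table: [70, 43, 79, 78, 46, 17, None]


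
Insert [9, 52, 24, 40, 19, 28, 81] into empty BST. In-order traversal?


Insert 9: root
Insert 52: R from 9
Insert 24: R from 9 -> L from 52
Insert 40: R from 9 -> L from 52 -> R from 24
Insert 19: R from 9 -> L from 52 -> L from 24
Insert 28: R from 9 -> L from 52 -> R from 24 -> L from 40
Insert 81: R from 9 -> R from 52

In-order: [9, 19, 24, 28, 40, 52, 81]


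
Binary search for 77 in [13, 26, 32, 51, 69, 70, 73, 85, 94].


Step 1: lo=0, hi=8, mid=4, val=69
Step 2: lo=5, hi=8, mid=6, val=73
Step 3: lo=7, hi=8, mid=7, val=85

Not found


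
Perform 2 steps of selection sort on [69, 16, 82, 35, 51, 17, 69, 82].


Initial: [69, 16, 82, 35, 51, 17, 69, 82]
Step 1: min=16 at 1
  Swap: [16, 69, 82, 35, 51, 17, 69, 82]
Step 2: min=17 at 5
  Swap: [16, 17, 82, 35, 51, 69, 69, 82]

After 2 steps: [16, 17, 82, 35, 51, 69, 69, 82]


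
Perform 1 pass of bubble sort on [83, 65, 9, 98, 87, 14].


Initial: [83, 65, 9, 98, 87, 14]
Pass 1: [65, 9, 83, 87, 14, 98] (4 swaps)

After 1 pass: [65, 9, 83, 87, 14, 98]


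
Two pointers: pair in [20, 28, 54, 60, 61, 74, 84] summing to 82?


lo=0(20)+hi=6(84)=104
lo=0(20)+hi=5(74)=94
lo=0(20)+hi=4(61)=81
lo=1(28)+hi=4(61)=89
lo=1(28)+hi=3(60)=88
lo=1(28)+hi=2(54)=82

Yes: 28+54=82


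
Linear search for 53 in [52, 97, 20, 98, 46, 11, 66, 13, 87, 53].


i=0: 52!=53
i=1: 97!=53
i=2: 20!=53
i=3: 98!=53
i=4: 46!=53
i=5: 11!=53
i=6: 66!=53
i=7: 13!=53
i=8: 87!=53
i=9: 53==53 found!

Found at 9, 10 comps


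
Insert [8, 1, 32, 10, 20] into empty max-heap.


Insert 8: [8]
Insert 1: [8, 1]
Insert 32: [32, 1, 8]
Insert 10: [32, 10, 8, 1]
Insert 20: [32, 20, 8, 1, 10]

Final heap: [32, 20, 8, 1, 10]


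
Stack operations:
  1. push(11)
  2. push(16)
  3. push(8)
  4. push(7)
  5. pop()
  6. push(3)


push(11) -> [11]
push(16) -> [11, 16]
push(8) -> [11, 16, 8]
push(7) -> [11, 16, 8, 7]
pop()->7, [11, 16, 8]
push(3) -> [11, 16, 8, 3]

Final stack: [11, 16, 8, 3]


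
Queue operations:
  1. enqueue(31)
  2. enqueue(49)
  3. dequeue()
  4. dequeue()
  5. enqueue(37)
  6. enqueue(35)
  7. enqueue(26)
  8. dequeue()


enqueue(31) -> [31]
enqueue(49) -> [31, 49]
dequeue()->31, [49]
dequeue()->49, []
enqueue(37) -> [37]
enqueue(35) -> [37, 35]
enqueue(26) -> [37, 35, 26]
dequeue()->37, [35, 26]

Final queue: [35, 26]


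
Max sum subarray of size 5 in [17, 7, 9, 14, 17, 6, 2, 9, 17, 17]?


[0:5]: 64
[1:6]: 53
[2:7]: 48
[3:8]: 48
[4:9]: 51
[5:10]: 51

Max: 64 at [0:5]


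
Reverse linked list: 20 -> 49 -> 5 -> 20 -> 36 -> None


Step 1: curr=20, set curr.next=prev(None) | reversed so far: 20
Step 2: curr=49, set curr.next=prev(20) | reversed so far: 49 -> 20
Step 3: curr=5, set curr.next=prev(49) | reversed so far: 5 -> 49 -> 20
Step 4: curr=20, set curr.next=prev(5) | reversed so far: 20 -> 5 -> 49 -> 20
Step 5: curr=36, set curr.next=prev(20) | reversed so far: 36 -> 20 -> 5 -> 49 -> 20

36 -> 20 -> 5 -> 49 -> 20 -> None


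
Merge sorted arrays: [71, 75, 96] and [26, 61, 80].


Take 26 from B
Take 61 from B
Take 71 from A
Take 75 from A
Take 80 from B

Merged: [26, 61, 71, 75, 80, 96]


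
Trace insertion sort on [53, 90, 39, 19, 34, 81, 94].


Initial: [53, 90, 39, 19, 34, 81, 94]
Insert 90: [53, 90, 39, 19, 34, 81, 94]
Insert 39: [39, 53, 90, 19, 34, 81, 94]
Insert 19: [19, 39, 53, 90, 34, 81, 94]
Insert 34: [19, 34, 39, 53, 90, 81, 94]
Insert 81: [19, 34, 39, 53, 81, 90, 94]
Insert 94: [19, 34, 39, 53, 81, 90, 94]

Sorted: [19, 34, 39, 53, 81, 90, 94]


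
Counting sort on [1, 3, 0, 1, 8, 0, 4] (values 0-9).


Input: [1, 3, 0, 1, 8, 0, 4]
Counts: [2, 2, 0, 1, 1, 0, 0, 0, 1, 0]

Sorted: [0, 0, 1, 1, 3, 4, 8]


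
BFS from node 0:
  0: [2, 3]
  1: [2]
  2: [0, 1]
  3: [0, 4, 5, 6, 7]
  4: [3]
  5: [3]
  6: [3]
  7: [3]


Visit 0, enqueue [2, 3]
Visit 2, enqueue [1]
Visit 3, enqueue [4, 5, 6, 7]
Visit 1, enqueue []
Visit 4, enqueue []
Visit 5, enqueue []
Visit 6, enqueue []
Visit 7, enqueue []

BFS order: [0, 2, 3, 1, 4, 5, 6, 7]


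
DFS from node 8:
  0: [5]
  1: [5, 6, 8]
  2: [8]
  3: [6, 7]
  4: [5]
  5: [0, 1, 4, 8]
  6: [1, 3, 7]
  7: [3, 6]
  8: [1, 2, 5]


Visit 8, push [5, 2, 1]
Visit 1, push [6, 5]
Visit 5, push [4, 0]
Visit 0, push []
Visit 4, push []
Visit 6, push [7, 3]
Visit 3, push [7]
Visit 7, push []
Visit 2, push []

DFS order: [8, 1, 5, 0, 4, 6, 3, 7, 2]


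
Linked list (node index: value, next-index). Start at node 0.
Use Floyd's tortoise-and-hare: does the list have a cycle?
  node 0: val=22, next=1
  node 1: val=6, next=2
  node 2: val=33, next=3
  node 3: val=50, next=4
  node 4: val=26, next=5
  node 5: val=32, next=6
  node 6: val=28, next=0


Floyd's tortoise (slow, +1) and hare (fast, +2):
  init: slow=0, fast=0
  step 1: slow=1, fast=2
  step 2: slow=2, fast=4
  step 3: slow=3, fast=6
  step 4: slow=4, fast=1
  step 5: slow=5, fast=3
  step 6: slow=6, fast=5
  step 7: slow=0, fast=0
  slow == fast at node 0: cycle detected

Cycle: yes


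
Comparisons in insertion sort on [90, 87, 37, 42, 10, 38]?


Algorithm: insertion sort
Input: [90, 87, 37, 42, 10, 38]
Sorted: [10, 37, 38, 42, 87, 90]

14


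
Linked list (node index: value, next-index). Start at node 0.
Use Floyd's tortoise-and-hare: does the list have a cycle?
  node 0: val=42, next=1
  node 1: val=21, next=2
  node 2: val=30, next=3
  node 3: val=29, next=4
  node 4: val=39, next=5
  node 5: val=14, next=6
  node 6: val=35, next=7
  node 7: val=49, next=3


Floyd's tortoise (slow, +1) and hare (fast, +2):
  init: slow=0, fast=0
  step 1: slow=1, fast=2
  step 2: slow=2, fast=4
  step 3: slow=3, fast=6
  step 4: slow=4, fast=3
  step 5: slow=5, fast=5
  slow == fast at node 5: cycle detected

Cycle: yes


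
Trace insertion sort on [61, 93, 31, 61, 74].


Initial: [61, 93, 31, 61, 74]
Insert 93: [61, 93, 31, 61, 74]
Insert 31: [31, 61, 93, 61, 74]
Insert 61: [31, 61, 61, 93, 74]
Insert 74: [31, 61, 61, 74, 93]

Sorted: [31, 61, 61, 74, 93]


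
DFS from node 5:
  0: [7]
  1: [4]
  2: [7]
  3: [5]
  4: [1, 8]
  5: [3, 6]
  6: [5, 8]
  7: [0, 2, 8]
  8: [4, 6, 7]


Visit 5, push [6, 3]
Visit 3, push []
Visit 6, push [8]
Visit 8, push [7, 4]
Visit 4, push [1]
Visit 1, push []
Visit 7, push [2, 0]
Visit 0, push []
Visit 2, push []

DFS order: [5, 3, 6, 8, 4, 1, 7, 0, 2]


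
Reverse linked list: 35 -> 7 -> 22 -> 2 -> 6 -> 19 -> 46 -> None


Step 1: curr=35, set curr.next=prev(None) | reversed so far: 35
Step 2: curr=7, set curr.next=prev(35) | reversed so far: 7 -> 35
Step 3: curr=22, set curr.next=prev(7) | reversed so far: 22 -> 7 -> 35
Step 4: curr=2, set curr.next=prev(22) | reversed so far: 2 -> 22 -> 7 -> 35
Step 5: curr=6, set curr.next=prev(2) | reversed so far: 6 -> 2 -> 22 -> 7 -> 35
Step 6: curr=19, set curr.next=prev(6) | reversed so far: 19 -> 6 -> 2 -> 22 -> 7 -> 35
Step 7: curr=46, set curr.next=prev(19) | reversed so far: 46 -> 19 -> 6 -> 2 -> 22 -> 7 -> 35

46 -> 19 -> 6 -> 2 -> 22 -> 7 -> 35 -> None


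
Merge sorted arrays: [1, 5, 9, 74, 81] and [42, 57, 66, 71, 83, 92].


Take 1 from A
Take 5 from A
Take 9 from A
Take 42 from B
Take 57 from B
Take 66 from B
Take 71 from B
Take 74 from A
Take 81 from A

Merged: [1, 5, 9, 42, 57, 66, 71, 74, 81, 83, 92]


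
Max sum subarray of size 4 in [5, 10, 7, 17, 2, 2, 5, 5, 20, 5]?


[0:4]: 39
[1:5]: 36
[2:6]: 28
[3:7]: 26
[4:8]: 14
[5:9]: 32
[6:10]: 35

Max: 39 at [0:4]


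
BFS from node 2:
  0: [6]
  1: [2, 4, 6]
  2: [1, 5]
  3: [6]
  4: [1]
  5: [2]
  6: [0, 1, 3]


Visit 2, enqueue [1, 5]
Visit 1, enqueue [4, 6]
Visit 5, enqueue []
Visit 4, enqueue []
Visit 6, enqueue [0, 3]
Visit 0, enqueue []
Visit 3, enqueue []

BFS order: [2, 1, 5, 4, 6, 0, 3]


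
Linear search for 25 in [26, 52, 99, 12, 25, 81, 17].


i=0: 26!=25
i=1: 52!=25
i=2: 99!=25
i=3: 12!=25
i=4: 25==25 found!

Found at 4, 5 comps


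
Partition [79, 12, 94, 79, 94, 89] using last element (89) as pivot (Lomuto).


Pivot: 89
  79 <= 89: advance i (no swap)
  12 <= 89: advance i (no swap)
  79 <= 89: swap -> [79, 12, 79, 94, 94, 89]
Place pivot at 3: [79, 12, 79, 89, 94, 94]

Partitioned: [79, 12, 79, 89, 94, 94]


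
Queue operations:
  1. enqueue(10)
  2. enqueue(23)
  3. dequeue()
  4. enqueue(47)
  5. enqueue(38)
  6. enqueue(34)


enqueue(10) -> [10]
enqueue(23) -> [10, 23]
dequeue()->10, [23]
enqueue(47) -> [23, 47]
enqueue(38) -> [23, 47, 38]
enqueue(34) -> [23, 47, 38, 34]

Final queue: [23, 47, 38, 34]


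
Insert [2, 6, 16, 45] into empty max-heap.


Insert 2: [2]
Insert 6: [6, 2]
Insert 16: [16, 2, 6]
Insert 45: [45, 16, 6, 2]

Final heap: [45, 16, 6, 2]


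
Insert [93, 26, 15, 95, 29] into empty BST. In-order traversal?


Insert 93: root
Insert 26: L from 93
Insert 15: L from 93 -> L from 26
Insert 95: R from 93
Insert 29: L from 93 -> R from 26

In-order: [15, 26, 29, 93, 95]


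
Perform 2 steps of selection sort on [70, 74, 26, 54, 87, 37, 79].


Initial: [70, 74, 26, 54, 87, 37, 79]
Step 1: min=26 at 2
  Swap: [26, 74, 70, 54, 87, 37, 79]
Step 2: min=37 at 5
  Swap: [26, 37, 70, 54, 87, 74, 79]

After 2 steps: [26, 37, 70, 54, 87, 74, 79]


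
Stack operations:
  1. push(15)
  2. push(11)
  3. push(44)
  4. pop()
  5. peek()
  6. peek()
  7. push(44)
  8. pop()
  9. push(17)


push(15) -> [15]
push(11) -> [15, 11]
push(44) -> [15, 11, 44]
pop()->44, [15, 11]
peek()->11
peek()->11
push(44) -> [15, 11, 44]
pop()->44, [15, 11]
push(17) -> [15, 11, 17]

Final stack: [15, 11, 17]


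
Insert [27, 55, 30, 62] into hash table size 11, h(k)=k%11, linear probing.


Insert 27: h=5 -> slot 5
Insert 55: h=0 -> slot 0
Insert 30: h=8 -> slot 8
Insert 62: h=7 -> slot 7

Table: [55, None, None, None, None, 27, None, 62, 30, None, None]


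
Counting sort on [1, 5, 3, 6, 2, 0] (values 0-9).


Input: [1, 5, 3, 6, 2, 0]
Counts: [1, 1, 1, 1, 0, 1, 1, 0, 0, 0]

Sorted: [0, 1, 2, 3, 5, 6]


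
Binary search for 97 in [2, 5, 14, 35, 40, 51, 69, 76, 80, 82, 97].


Step 1: lo=0, hi=10, mid=5, val=51
Step 2: lo=6, hi=10, mid=8, val=80
Step 3: lo=9, hi=10, mid=9, val=82
Step 4: lo=10, hi=10, mid=10, val=97

Found at index 10


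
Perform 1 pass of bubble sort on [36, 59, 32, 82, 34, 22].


Initial: [36, 59, 32, 82, 34, 22]
Pass 1: [36, 32, 59, 34, 22, 82] (3 swaps)

After 1 pass: [36, 32, 59, 34, 22, 82]


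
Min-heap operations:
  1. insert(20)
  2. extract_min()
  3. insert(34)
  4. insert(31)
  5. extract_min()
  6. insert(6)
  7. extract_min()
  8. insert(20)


insert(20) -> [20]
extract_min()->20, []
insert(34) -> [34]
insert(31) -> [31, 34]
extract_min()->31, [34]
insert(6) -> [6, 34]
extract_min()->6, [34]
insert(20) -> [20, 34]

Final heap: [20, 34]


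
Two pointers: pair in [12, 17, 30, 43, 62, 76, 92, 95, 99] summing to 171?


lo=0(12)+hi=8(99)=111
lo=1(17)+hi=8(99)=116
lo=2(30)+hi=8(99)=129
lo=3(43)+hi=8(99)=142
lo=4(62)+hi=8(99)=161
lo=5(76)+hi=8(99)=175
lo=5(76)+hi=7(95)=171

Yes: 76+95=171


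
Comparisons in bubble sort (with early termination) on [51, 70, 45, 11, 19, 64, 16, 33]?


Algorithm: bubble sort (with early termination)
Input: [51, 70, 45, 11, 19, 64, 16, 33]
Sorted: [11, 16, 19, 33, 45, 51, 64, 70]

27


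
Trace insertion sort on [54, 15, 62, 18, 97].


Initial: [54, 15, 62, 18, 97]
Insert 15: [15, 54, 62, 18, 97]
Insert 62: [15, 54, 62, 18, 97]
Insert 18: [15, 18, 54, 62, 97]
Insert 97: [15, 18, 54, 62, 97]

Sorted: [15, 18, 54, 62, 97]


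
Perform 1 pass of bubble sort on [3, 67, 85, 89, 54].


Initial: [3, 67, 85, 89, 54]
Pass 1: [3, 67, 85, 54, 89] (1 swaps)

After 1 pass: [3, 67, 85, 54, 89]


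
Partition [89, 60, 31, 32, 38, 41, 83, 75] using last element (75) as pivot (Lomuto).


Pivot: 75
  60 <= 75: swap -> [60, 89, 31, 32, 38, 41, 83, 75]
  31 <= 75: swap -> [60, 31, 89, 32, 38, 41, 83, 75]
  32 <= 75: swap -> [60, 31, 32, 89, 38, 41, 83, 75]
  38 <= 75: swap -> [60, 31, 32, 38, 89, 41, 83, 75]
  41 <= 75: swap -> [60, 31, 32, 38, 41, 89, 83, 75]
Place pivot at 5: [60, 31, 32, 38, 41, 75, 83, 89]

Partitioned: [60, 31, 32, 38, 41, 75, 83, 89]


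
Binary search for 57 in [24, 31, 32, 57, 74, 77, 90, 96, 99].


Step 1: lo=0, hi=8, mid=4, val=74
Step 2: lo=0, hi=3, mid=1, val=31
Step 3: lo=2, hi=3, mid=2, val=32
Step 4: lo=3, hi=3, mid=3, val=57

Found at index 3


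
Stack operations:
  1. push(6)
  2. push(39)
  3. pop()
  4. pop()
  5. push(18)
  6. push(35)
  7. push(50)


push(6) -> [6]
push(39) -> [6, 39]
pop()->39, [6]
pop()->6, []
push(18) -> [18]
push(35) -> [18, 35]
push(50) -> [18, 35, 50]

Final stack: [18, 35, 50]
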